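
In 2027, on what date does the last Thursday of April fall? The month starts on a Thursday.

April 2027 begins on a Thursday, so the first Thursday is April 1.
April 2027 has 30 days. Adding weeks: 1, 8, 15, 22, 29 — the last one ≤ 30 is the 29th.

2027-04-29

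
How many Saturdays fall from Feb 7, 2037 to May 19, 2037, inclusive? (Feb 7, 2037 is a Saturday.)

Feb 7, 2037 is a Saturday; the first Saturday on or after it is Feb 7, 2037.
From Feb 7, 2037 to May 19, 2037: 21 + 31 + 30 + 19 = 101 days (rest of Feb, Mar, Apr, May).
101 ÷ 7 = 14 full weeks with remainder 3, so 14 more Saturdays after the first → 15.

15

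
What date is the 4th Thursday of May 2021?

May 27, 2021

The first Thursday of May 2021 is May 6.
The 4th Thursday is 3 weeks later: 6 + 21 = 27.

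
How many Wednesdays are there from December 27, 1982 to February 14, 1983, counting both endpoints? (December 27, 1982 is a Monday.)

December 27, 1982 is a Monday; the first Wednesday on or after it is December 29, 1982 (2 days later).
From December 29, 1982 to February 14, 1983: 2 + 31 + 14 = 47 days (rest of December, January, February).
47 ÷ 7 = 6 full weeks with remainder 5, so 6 more Wednesdays after the first → 7.

7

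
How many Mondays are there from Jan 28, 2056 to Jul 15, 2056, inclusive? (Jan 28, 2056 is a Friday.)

Jan 28, 2056 is a Friday; the first Monday on or after it is Jan 31, 2056 (3 days later).
From Jan 31, 2056 to Jul 15, 2056: 0 + 29 + 31 + 30 + 31 + 30 + 15 = 166 days (rest of Jan, Feb, Mar, Apr, May, Jun, Jul).
166 ÷ 7 = 23 full weeks with remainder 5, so 23 more Mondays after the first → 24.

24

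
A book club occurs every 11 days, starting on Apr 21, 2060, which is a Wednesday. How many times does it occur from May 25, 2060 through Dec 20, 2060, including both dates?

Occurrences land 11·i days after Apr 21, 2060 for i = 0, 1, 2, …
May 25, 2060 is 34 days after the start; 34 ÷ 11 = 3 remainder 1; since the remainder is 1, round up to i = 4. First occurrence in the window: #5 on Jun 4, 2060 (4×11 = 44 days in).
Dec 20, 2060 is 243 days after the start; 243 ÷ 11 = 22 remainder 1. Last occurrence in the window: #23 on Dec 19, 2060.
Occurrences #5 through #23: 19 in total.

19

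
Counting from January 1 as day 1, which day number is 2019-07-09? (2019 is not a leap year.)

Days in months before July: 31 + 28 + 31 + 30 + 31 + 30 = 181.
Plus 9 days into July → day 190.

190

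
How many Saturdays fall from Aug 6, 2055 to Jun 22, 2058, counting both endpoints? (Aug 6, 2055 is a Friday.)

151

Aug 6, 2055 is a Friday; the first Saturday on or after it is Aug 7, 2055 (1 day later).
From Aug 7, 2055 to Jun 22, 2058: 146 + 366 + 365 + 173 = 1050 days (rest of 2055, 2056, 2057, to Jun 22, 2058 in 2058).
1050 ÷ 7 = 150 full weeks with remainder 0, so 150 more Saturdays after the first → 151.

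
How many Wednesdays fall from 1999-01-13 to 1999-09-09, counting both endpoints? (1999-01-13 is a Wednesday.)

1999-01-13 is a Wednesday; the first Wednesday on or after it is 1999-01-13.
From 1999-01-13 to 1999-09-09: 18 + 28 + 31 + 30 + 31 + 30 + 31 + 31 + 9 = 239 days (rest of January, February, March, April, May, June, July, August, September).
239 ÷ 7 = 34 full weeks with remainder 1, so 34 more Wednesdays after the first → 35.

35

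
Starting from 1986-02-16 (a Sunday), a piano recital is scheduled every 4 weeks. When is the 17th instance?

The 17th occurrence is 16 intervals after the first: 16 × 28 = 448 days after 1986-02-16.
February has 28 days — 12 days to the end of February leaves 436.
From end of February to end of 1986 is 306 days (130 left).
January has 31 days (99 left).
February has 28 days (71 left).
March has 31 days (40 left).
April has 30 days (10 left).
10 days into May → 1987-05-10.

1987-05-10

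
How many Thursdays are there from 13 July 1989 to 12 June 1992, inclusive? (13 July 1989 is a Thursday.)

13 July 1989 is a Thursday; the first Thursday on or after it is 13 July 1989.
From 13 July 1989 to 12 June 1992: 171 + 365 + 365 + 164 = 1065 days (rest of 1989, 1990, 1991, to 12 June 1992 in 1992).
1065 ÷ 7 = 152 full weeks with remainder 1, so 152 more Thursdays after the first → 153.

153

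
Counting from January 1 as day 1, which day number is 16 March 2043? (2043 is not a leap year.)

75

Days in months before March: 31 + 28 = 59.
Plus 16 days into March → day 75.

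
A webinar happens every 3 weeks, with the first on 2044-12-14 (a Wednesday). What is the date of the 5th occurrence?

2045-03-08

The 5th occurrence is 4 intervals after the first: 4 × 21 = 84 days after 2044-12-14.
December has 31 days — 17 days to the end of December leaves 67.
January has 31 days (36 left).
February has 28 days (8 left).
8 days into March → 2045-03-08.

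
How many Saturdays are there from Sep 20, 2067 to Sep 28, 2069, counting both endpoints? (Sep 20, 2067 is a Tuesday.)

Sep 20, 2067 is a Tuesday; the first Saturday on or after it is Sep 24, 2067 (4 days later).
From Sep 24, 2067 to Sep 28, 2069: 98 + 366 + 271 = 735 days (rest of 2067, 2068, to Sep 28, 2069 in 2069).
735 ÷ 7 = 105 full weeks with remainder 0, so 105 more Saturdays after the first → 106.

106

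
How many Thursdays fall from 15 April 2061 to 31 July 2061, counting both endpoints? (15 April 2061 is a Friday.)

15 April 2061 is a Friday; the first Thursday on or after it is 21 April 2061 (6 days later).
From 21 April 2061 to 31 July 2061: 9 + 31 + 30 + 31 = 101 days (rest of April, May, June, July).
101 ÷ 7 = 14 full weeks with remainder 3, so 14 more Thursdays after the first → 15.

15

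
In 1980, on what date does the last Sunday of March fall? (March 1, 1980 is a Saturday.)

March 30, 1980

March 1980 begins on a Saturday, so the first Sunday is March 2 (1 day later).
March 1980 has 31 days. Adding weeks: 2, 9, 16, 23, 30 — the last one ≤ 31 is the 30th.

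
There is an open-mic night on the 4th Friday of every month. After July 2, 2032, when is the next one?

July 2032 starts on a Thursday; its first Friday is the 2nd, so the 4th Friday is the 23rd — July 23, 2032.
July 23, 2032 is after July 2, 2032, so that is the next one.

July 23, 2032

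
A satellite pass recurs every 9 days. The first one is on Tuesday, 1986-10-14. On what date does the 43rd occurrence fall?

The 43rd occurrence is 42 intervals after the first: 42 × 9 = 378 days after 1986-10-14.
October has 31 days — 17 days to the end of October leaves 361.
November has 30 days (331 left).
December has 31 days (300 left).
January has 31 days (269 left).
February has 28 days (241 left).
March has 31 days (210 left).
April has 30 days (180 left).
May has 31 days (149 left).
June has 30 days (119 left).
July has 31 days (88 left).
August has 31 days (57 left).
September has 30 days (27 left).
27 days into October → 1987-10-27.

1987-10-27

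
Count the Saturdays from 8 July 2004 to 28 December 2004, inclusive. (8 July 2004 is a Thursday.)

25

8 July 2004 is a Thursday; the first Saturday on or after it is 10 July 2004 (2 days later).
From 10 July 2004 to 28 December 2004: 21 + 31 + 30 + 31 + 30 + 28 = 171 days (rest of July, August, September, October, November, December).
171 ÷ 7 = 24 full weeks with remainder 3, so 24 more Saturdays after the first → 25.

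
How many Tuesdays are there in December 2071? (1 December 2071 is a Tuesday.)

1 December 2071 is a Tuesday; the first Tuesday on or after it is 1 December 2071.
From 1 December 2071 to 31 December 2071 is 31 − 1 = 30 days.
30 ÷ 7 = 4 full weeks with remainder 2, so 4 more Tuesdays after the first → 5.

5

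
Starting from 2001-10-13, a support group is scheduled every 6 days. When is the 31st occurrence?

The 31st occurrence is 30 intervals after the first: 30 × 6 = 180 days after 2001-10-13.
October has 31 days — 18 days to the end of October leaves 162.
November has 30 days (132 left).
December has 31 days (101 left).
January has 31 days (70 left).
February has 28 days (42 left).
March has 31 days (11 left).
11 days into April → 2002-04-11.

2002-04-11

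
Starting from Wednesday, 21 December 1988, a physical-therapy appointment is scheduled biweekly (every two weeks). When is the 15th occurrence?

5 July 1989

The 15th occurrence is 14 intervals after the first: 14 × 14 = 196 days after 21 December 1988.
December has 31 days — 10 days to the end of December leaves 186.
January has 31 days (155 left).
February has 28 days (127 left).
March has 31 days (96 left).
April has 30 days (66 left).
May has 31 days (35 left).
June has 30 days (5 left).
5 days into July → 5 July 1989.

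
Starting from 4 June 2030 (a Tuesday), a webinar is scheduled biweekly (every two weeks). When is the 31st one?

29 July 2031

The 31st occurrence is 30 intervals after the first: 30 × 14 = 420 days after 4 June 2030.
June has 30 days — 26 days to the end of June leaves 394.
July has 31 days (363 left).
August has 31 days (332 left).
September has 30 days (302 left).
October has 31 days (271 left).
November has 30 days (241 left).
December has 31 days (210 left).
January has 31 days (179 left).
February has 28 days (151 left).
March has 31 days (120 left).
April has 30 days (90 left).
May has 31 days (59 left).
June has 30 days (29 left).
29 days into July → 29 July 2031.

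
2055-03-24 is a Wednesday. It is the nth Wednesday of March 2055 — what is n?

4th

Day 24 falls in week ⌈24/7⌉ of the month.
Days 1–7 hold the 1st Wednesday, 8–14 the 2nd, 15–21 the 3rd, 22–28 the 4th, 29–31 the 5th.
24 is in the range for the 4th.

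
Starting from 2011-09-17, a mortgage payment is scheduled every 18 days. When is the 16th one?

The 16th occurrence is 15 intervals after the first: 15 × 18 = 270 days after 2011-09-17.
September has 30 days — 13 days to the end of September leaves 257.
October has 31 days (226 left).
November has 30 days (196 left).
December has 31 days (165 left).
January has 31 days (134 left).
February has 29 days (105 left).
March has 31 days (74 left).
April has 30 days (44 left).
May has 31 days (13 left).
13 days into June → 2012-06-13.

2012-06-13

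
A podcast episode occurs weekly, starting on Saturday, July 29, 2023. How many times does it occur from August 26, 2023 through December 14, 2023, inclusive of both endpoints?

Occurrences land 7·i days after July 29, 2023 for i = 0, 1, 2, …
August 26, 2023 is 28 days after the start; 28 ÷ 7 = 4 remainder 0. First occurrence in the window: #5 on August 26, 2023 (4×7 = 28 days in).
December 14, 2023 is 138 days after the start; 138 ÷ 7 = 19 remainder 5. Last occurrence in the window: #20 on December 9, 2023.
Occurrences #5 through #20: 16 in total.

16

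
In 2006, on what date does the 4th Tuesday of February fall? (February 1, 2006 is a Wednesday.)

28 February 2006

February 2006 begins on a Wednesday, so the first Tuesday is February 7 (6 days later).
The 4th Tuesday is 3 weeks later: 7 + 21 = 28.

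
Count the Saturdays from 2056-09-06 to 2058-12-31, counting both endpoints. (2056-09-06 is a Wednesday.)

121

2056-09-06 is a Wednesday; the first Saturday on or after it is 2056-09-09 (3 days later).
From 2056-09-09 to 2058-12-31: 113 + 365 + 365 = 843 days (rest of 2056, 2057, to 2058-12-31 in 2058).
843 ÷ 7 = 120 full weeks with remainder 3, so 120 more Saturdays after the first → 121.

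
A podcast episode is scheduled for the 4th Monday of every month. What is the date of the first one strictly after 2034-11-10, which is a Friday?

2034-11-27

November 2034 starts on a Wednesday; its first Monday is the 6th, so the 4th Monday is the 27th — 2034-11-27.
2034-11-27 is after 2034-11-10, so that is the next one.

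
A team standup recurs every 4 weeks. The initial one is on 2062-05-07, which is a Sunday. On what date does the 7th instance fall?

The 7th occurrence is 6 intervals after the first: 6 × 28 = 168 days after 2062-05-07.
May has 31 days — 24 days to the end of May leaves 144.
June has 30 days (114 left).
July has 31 days (83 left).
August has 31 days (52 left).
September has 30 days (22 left).
22 days into October → 2062-10-22.

2062-10-22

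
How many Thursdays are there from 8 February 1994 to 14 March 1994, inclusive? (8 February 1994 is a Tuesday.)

5

8 February 1994 is a Tuesday; the first Thursday on or after it is 10 February 1994 (2 days later).
From 10 February 1994 to 14 March 1994: 18 + 14 = 32 days (rest of February, March).
32 ÷ 7 = 4 full weeks with remainder 4, so 4 more Thursdays after the first → 5.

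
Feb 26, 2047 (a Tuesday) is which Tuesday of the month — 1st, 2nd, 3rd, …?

4th

Day 26 falls in week ⌈26/7⌉ of the month.
Days 1–7 hold the 1st Tuesday, 8–14 the 2nd, 15–21 the 3rd, 22–28 the 4th, 29–31 the 5th.
26 is in the range for the 4th.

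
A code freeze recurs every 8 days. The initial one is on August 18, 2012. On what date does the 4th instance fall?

September 11, 2012

The 4th occurrence is 3 intervals after the first: 3 × 8 = 24 days after August 18, 2012.
August has 31 days — 13 days to the end of August leaves 11.
11 days into September → September 11, 2012.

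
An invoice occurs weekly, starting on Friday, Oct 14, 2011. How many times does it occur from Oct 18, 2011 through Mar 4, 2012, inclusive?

Occurrences land 7·i days after Oct 14, 2011 for i = 0, 1, 2, …
Oct 18, 2011 is 4 days after the start; 4 ÷ 7 = 0 remainder 4; since the remainder is 4, round up to i = 1. First occurrence in the window: #2 on Oct 21, 2011 (1×7 = 7 days in).
Mar 4, 2012 is 142 days after the start; 142 ÷ 7 = 20 remainder 2. Last occurrence in the window: #21 on Mar 2, 2012.
Occurrences #2 through #21: 20 in total.

20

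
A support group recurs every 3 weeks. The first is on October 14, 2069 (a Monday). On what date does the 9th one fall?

March 31, 2070

The 9th occurrence is 8 intervals after the first: 8 × 21 = 168 days after October 14, 2069.
October has 31 days — 17 days to the end of October leaves 151.
November has 30 days (121 left).
December has 31 days (90 left).
January has 31 days (59 left).
February has 28 days (31 left).
31 days into March → March 31, 2070.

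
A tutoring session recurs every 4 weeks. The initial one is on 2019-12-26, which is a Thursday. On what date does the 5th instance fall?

2020-04-16

The 5th occurrence is 4 intervals after the first: 4 × 28 = 112 days after 2019-12-26.
December has 31 days — 5 days to the end of December leaves 107.
January has 31 days (76 left).
February has 29 days (47 left).
March has 31 days (16 left).
16 days into April → 2020-04-16.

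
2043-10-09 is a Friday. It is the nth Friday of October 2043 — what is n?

Day 9 falls in week ⌈9/7⌉ of the month.
Days 1–7 hold the 1st Friday, 8–14 the 2nd, 15–21 the 3rd, 22–28 the 4th, 29–31 the 5th.
9 is in the range for the 2nd.

2nd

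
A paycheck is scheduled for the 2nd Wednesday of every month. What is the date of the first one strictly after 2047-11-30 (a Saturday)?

2047-12-11

November 2047 starts on a Friday; its first Wednesday is the 6th, so the 2nd Wednesday is the 13th — 2047-11-13.
That is not after 2047-11-30, so look at December 2047.
December 2047 starts on a Sunday; its first Wednesday is the 4th, so the 2nd Wednesday is the 11th — 2047-12-11.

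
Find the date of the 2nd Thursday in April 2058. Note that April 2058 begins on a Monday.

11 April 2058

April 2058 begins on a Monday, so the first Thursday is April 4 (3 days later).
The 2nd Thursday is 1 weeks later: 4 + 7 = 11.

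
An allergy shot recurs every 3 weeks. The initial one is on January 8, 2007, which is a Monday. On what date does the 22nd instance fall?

The 22nd occurrence is 21 intervals after the first: 21 × 21 = 441 days after January 8, 2007.
January has 31 days — 23 days to the end of January leaves 418.
From end of January to end of 2007 is 334 days (84 left).
January has 31 days (53 left).
February has 29 days (24 left).
24 days into March → March 24, 2008.

March 24, 2008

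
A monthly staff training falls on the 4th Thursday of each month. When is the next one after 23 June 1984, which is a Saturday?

June 1984 starts on a Friday; its first Thursday is the 7th, so the 4th Thursday is the 28th — 28 June 1984.
28 June 1984 is after 23 June 1984, so that is the next one.

28 June 1984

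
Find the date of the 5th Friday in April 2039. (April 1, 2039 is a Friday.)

April 2039 begins on a Friday, so the first Friday is April 1.
The 5th Friday is 4 weeks later: 1 + 28 = 29.

2039-04-29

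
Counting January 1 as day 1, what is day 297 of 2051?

January has 31 days (297 − 31 = 266 remain).
February has 28 days (266 − 28 = 238 remain).
March has 31 days (238 − 31 = 207 remain).
April has 30 days (207 − 30 = 177 remain).
May has 31 days (177 − 31 = 146 remain).
June has 30 days (146 − 30 = 116 remain).
July has 31 days (116 − 31 = 85 remain).
August has 31 days (85 − 31 = 54 remain).
September has 30 days (54 − 30 = 24 remain).
24 into October → October 24.

October 24, 2051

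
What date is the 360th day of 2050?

2050-12-26

January has 31 days (360 − 31 = 329 remain).
February has 28 days (329 − 28 = 301 remain).
March has 31 days (301 − 31 = 270 remain).
April has 30 days (270 − 30 = 240 remain).
May has 31 days (240 − 31 = 209 remain).
June has 30 days (209 − 30 = 179 remain).
July has 31 days (179 − 31 = 148 remain).
August has 31 days (148 − 31 = 117 remain).
September has 30 days (117 − 30 = 87 remain).
October has 31 days (87 − 31 = 56 remain).
November has 30 days (56 − 30 = 26 remain).
26 into December → December 26.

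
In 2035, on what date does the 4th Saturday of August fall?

August 25, 2035

August 2035 begins on a Wednesday, so the first Saturday is August 4 (3 days later).
The 4th Saturday is 3 weeks later: 4 + 21 = 25.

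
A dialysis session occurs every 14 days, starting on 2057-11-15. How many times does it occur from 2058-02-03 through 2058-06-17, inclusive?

Occurrences land 14·i days after 2057-11-15 for i = 0, 1, 2, …
2058-02-03 is 80 days after the start; 80 ÷ 14 = 5 remainder 10; since the remainder is 10, round up to i = 6. First occurrence in the window: #7 on 2058-02-07 (6×14 = 84 days in).
2058-06-17 is 214 days after the start; 214 ÷ 14 = 15 remainder 4. Last occurrence in the window: #16 on 2058-06-13.
Occurrences #7 through #16: 10 in total.

10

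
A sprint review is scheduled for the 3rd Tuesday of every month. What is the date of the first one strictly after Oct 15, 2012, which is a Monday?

Oct 2012 starts on a Monday; its first Tuesday is the 2nd, so the 3rd Tuesday is the 16th — Oct 16, 2012.
Oct 16, 2012 is after Oct 15, 2012, so that is the next one.

Oct 16, 2012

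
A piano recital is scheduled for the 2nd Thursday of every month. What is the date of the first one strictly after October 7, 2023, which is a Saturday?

October 12, 2023

October 2023 starts on a Sunday; its first Thursday is the 5th, so the 2nd Thursday is the 12th — October 12, 2023.
October 12, 2023 is after October 7, 2023, so that is the next one.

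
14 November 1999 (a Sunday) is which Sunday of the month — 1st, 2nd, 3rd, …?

2nd

Day 14 falls in week ⌈14/7⌉ of the month.
Days 1–7 hold the 1st Sunday, 8–14 the 2nd, 15–21 the 3rd, 22–28 the 4th, 29–31 the 5th.
14 is in the range for the 2nd.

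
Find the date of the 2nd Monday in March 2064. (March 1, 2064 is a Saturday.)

March 10, 2064

March 2064 begins on a Saturday, so the first Monday is March 3 (2 days later).
The 2nd Monday is 1 weeks later: 3 + 7 = 10.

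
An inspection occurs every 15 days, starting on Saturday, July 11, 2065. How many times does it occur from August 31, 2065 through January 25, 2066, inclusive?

10

Occurrences land 15·i days after July 11, 2065 for i = 0, 1, 2, …
August 31, 2065 is 51 days after the start; 51 ÷ 15 = 3 remainder 6; since the remainder is 6, round up to i = 4. First occurrence in the window: #5 on September 9, 2065 (4×15 = 60 days in).
January 25, 2066 is 198 days after the start; 198 ÷ 15 = 13 remainder 3. Last occurrence in the window: #14 on January 22, 2066.
Occurrences #5 through #14: 10 in total.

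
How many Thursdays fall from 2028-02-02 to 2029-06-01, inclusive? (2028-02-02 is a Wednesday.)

70

2028-02-02 is a Wednesday; the first Thursday on or after it is 2028-02-03 (1 day later).
From 2028-02-03 to 2029-06-01: 332 + 152 = 484 days (rest of 2028, to 2029-06-01 in 2029).
484 ÷ 7 = 69 full weeks with remainder 1, so 69 more Thursdays after the first → 70.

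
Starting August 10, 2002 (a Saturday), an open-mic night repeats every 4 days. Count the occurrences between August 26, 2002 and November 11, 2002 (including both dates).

Occurrences land 4·i days after August 10, 2002 for i = 0, 1, 2, …
August 26, 2002 is 16 days after the start; 16 ÷ 4 = 4 remainder 0. First occurrence in the window: #5 on August 26, 2002 (4×4 = 16 days in).
November 11, 2002 is 93 days after the start; 93 ÷ 4 = 23 remainder 1. Last occurrence in the window: #24 on November 10, 2002.
Occurrences #5 through #24: 20 in total.

20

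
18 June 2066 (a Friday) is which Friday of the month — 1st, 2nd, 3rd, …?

3rd

Day 18 falls in week ⌈18/7⌉ of the month.
Days 1–7 hold the 1st Friday, 8–14 the 2nd, 15–21 the 3rd, 22–28 the 4th, 29–31 the 5th.
18 is in the range for the 3rd.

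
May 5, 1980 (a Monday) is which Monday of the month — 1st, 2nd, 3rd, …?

1st

Day 5 falls in week ⌈5/7⌉ of the month.
Days 1–7 hold the 1st Monday, 8–14 the 2nd, 15–21 the 3rd, 22–28 the 4th, 29–31 the 5th.
5 is in the range for the 1st.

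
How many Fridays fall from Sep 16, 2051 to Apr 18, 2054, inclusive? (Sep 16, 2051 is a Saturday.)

Sep 16, 2051 is a Saturday; the first Friday on or after it is Sep 22, 2051 (6 days later).
From Sep 22, 2051 to Apr 18, 2054: 100 + 366 + 365 + 108 = 939 days (rest of 2051, 2052, 2053, to Apr 18, 2054 in 2054).
939 ÷ 7 = 134 full weeks with remainder 1, so 134 more Fridays after the first → 135.

135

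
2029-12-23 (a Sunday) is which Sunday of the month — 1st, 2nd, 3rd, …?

Day 23 falls in week ⌈23/7⌉ of the month.
Days 1–7 hold the 1st Sunday, 8–14 the 2nd, 15–21 the 3rd, 22–28 the 4th, 29–31 the 5th.
23 is in the range for the 4th.

4th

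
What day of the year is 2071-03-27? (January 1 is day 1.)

86

Days in months before March: 31 + 28 = 59.
Plus 27 days into March → day 86.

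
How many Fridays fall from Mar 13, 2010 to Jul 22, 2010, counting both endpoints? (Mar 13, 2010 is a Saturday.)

18

Mar 13, 2010 is a Saturday; the first Friday on or after it is Mar 19, 2010 (6 days later).
From Mar 19, 2010 to Jul 22, 2010: 12 + 30 + 31 + 30 + 22 = 125 days (rest of Mar, Apr, May, Jun, Jul).
125 ÷ 7 = 17 full weeks with remainder 6, so 17 more Fridays after the first → 18.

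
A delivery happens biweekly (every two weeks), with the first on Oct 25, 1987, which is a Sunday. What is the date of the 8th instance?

Jan 31, 1988

The 8th occurrence is 7 intervals after the first: 7 × 14 = 98 days after Oct 25, 1987.
Oct has 31 days — 6 days to the end of Oct leaves 92.
Nov has 30 days (62 left).
Dec has 31 days (31 left).
31 days into Jan → Jan 31, 1988.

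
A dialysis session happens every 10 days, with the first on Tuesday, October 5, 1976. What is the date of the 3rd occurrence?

The 3rd occurrence is 2 intervals after the first: 2 × 10 = 20 days after October 5, 1976.
20 days later is October 25, 1976.

October 25, 1976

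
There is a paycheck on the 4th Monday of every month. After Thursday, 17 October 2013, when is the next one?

October 2013 starts on a Tuesday; its first Monday is the 7th, so the 4th Monday is the 28th — 28 October 2013.
28 October 2013 is after 17 October 2013, so that is the next one.

28 October 2013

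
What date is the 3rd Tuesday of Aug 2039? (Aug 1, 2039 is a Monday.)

Aug 2039 begins on a Monday, so the first Tuesday is Aug 2 (1 day later).
The 3rd Tuesday is 2 weeks later: 2 + 14 = 16.

Aug 16, 2039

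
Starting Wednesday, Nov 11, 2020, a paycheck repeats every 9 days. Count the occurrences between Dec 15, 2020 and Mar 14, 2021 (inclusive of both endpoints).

Occurrences land 9·i days after Nov 11, 2020 for i = 0, 1, 2, …
Dec 15, 2020 is 34 days after the start; 34 ÷ 9 = 3 remainder 7; since the remainder is 7, round up to i = 4. First occurrence in the window: #5 on Dec 17, 2020 (4×9 = 36 days in).
Mar 14, 2021 is 123 days after the start; 123 ÷ 9 = 13 remainder 6. Last occurrence in the window: #14 on Mar 8, 2021.
Occurrences #5 through #14: 10 in total.

10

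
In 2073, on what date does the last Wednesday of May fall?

May 2073 begins on a Monday, so the first Wednesday is May 3 (2 days later).
May 2073 has 31 days. Adding weeks: 3, 10, 17, 24, 31 — the last one ≤ 31 is the 31st.

31 May 2073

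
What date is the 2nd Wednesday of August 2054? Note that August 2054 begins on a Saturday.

August 12, 2054

August 2054 begins on a Saturday, so the first Wednesday is August 5 (4 days later).
The 2nd Wednesday is 1 weeks later: 5 + 7 = 12.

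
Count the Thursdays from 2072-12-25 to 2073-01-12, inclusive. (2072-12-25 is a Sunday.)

3

2072-12-25 is a Sunday; the first Thursday on or after it is 2072-12-29 (4 days later).
From 2072-12-29 to 2073-01-12: 2 + 12 = 14 days (rest of December, January).
14 ÷ 7 = 2 full weeks with remainder 0, so 2 more Thursdays after the first → 3.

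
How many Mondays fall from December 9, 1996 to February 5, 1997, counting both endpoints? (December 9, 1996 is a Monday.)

December 9, 1996 is a Monday; the first Monday on or after it is December 9, 1996.
From December 9, 1996 to February 5, 1997: 22 + 31 + 5 = 58 days (rest of December, January, February).
58 ÷ 7 = 8 full weeks with remainder 2, so 8 more Mondays after the first → 9.

9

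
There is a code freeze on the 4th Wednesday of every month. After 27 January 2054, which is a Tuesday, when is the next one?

28 January 2054

January 2054 starts on a Thursday; its first Wednesday is the 7th, so the 4th Wednesday is the 28th — 28 January 2054.
28 January 2054 is after 27 January 2054, so that is the next one.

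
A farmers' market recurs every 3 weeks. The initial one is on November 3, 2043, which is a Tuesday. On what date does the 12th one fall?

The 12th occurrence is 11 intervals after the first: 11 × 21 = 231 days after November 3, 2043.
November has 30 days — 27 days to the end of November leaves 204.
December has 31 days (173 left).
January has 31 days (142 left).
February has 29 days (113 left).
March has 31 days (82 left).
April has 30 days (52 left).
May has 31 days (21 left).
21 days into June → June 21, 2044.

June 21, 2044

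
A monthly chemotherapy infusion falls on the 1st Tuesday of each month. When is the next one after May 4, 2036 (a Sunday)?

May 6, 2036

May 2036 starts on a Thursday, so its 1st Tuesday is May 6, 2036 (5 days in).
May 6, 2036 is after May 4, 2036, so that is the next one.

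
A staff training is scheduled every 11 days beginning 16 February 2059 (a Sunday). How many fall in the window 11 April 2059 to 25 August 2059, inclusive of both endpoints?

13

Occurrences land 11·i days after 16 February 2059 for i = 0, 1, 2, …
11 April 2059 is 54 days after the start; 54 ÷ 11 = 4 remainder 10; since the remainder is 10, round up to i = 5. First occurrence in the window: #6 on 12 April 2059 (5×11 = 55 days in).
25 August 2059 is 190 days after the start; 190 ÷ 11 = 17 remainder 3. Last occurrence in the window: #18 on 22 August 2059.
Occurrences #6 through #18: 13 in total.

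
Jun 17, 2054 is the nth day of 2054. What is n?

168

Days in months before Jun: 31 + 28 + 31 + 30 + 31 = 151.
Plus 17 days into Jun → day 168.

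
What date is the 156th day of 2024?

2024-06-04

January has 31 days (156 − 31 = 125 remain).
February has 29 days (125 − 29 = 96 remain).
March has 31 days (96 − 31 = 65 remain).
April has 30 days (65 − 30 = 35 remain).
May has 31 days (35 − 31 = 4 remain).
4 into June → June 4.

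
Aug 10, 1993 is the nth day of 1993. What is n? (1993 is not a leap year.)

222

Days in months before Aug: 31 + 28 + 31 + 30 + 31 + 30 + 31 = 212.
Plus 10 days into Aug → day 222.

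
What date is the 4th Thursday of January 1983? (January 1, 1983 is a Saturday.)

January 27, 1983

January 1983 begins on a Saturday, so the first Thursday is January 6 (5 days later).
The 4th Thursday is 3 weeks later: 6 + 21 = 27.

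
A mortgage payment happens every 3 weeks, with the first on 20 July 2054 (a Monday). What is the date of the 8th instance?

14 December 2054

The 8th occurrence is 7 intervals after the first: 7 × 21 = 147 days after 20 July 2054.
July has 31 days — 11 days to the end of July leaves 136.
August has 31 days (105 left).
September has 30 days (75 left).
October has 31 days (44 left).
November has 30 days (14 left).
14 days into December → 14 December 2054.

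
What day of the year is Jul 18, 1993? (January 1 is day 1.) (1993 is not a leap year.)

Days in months before Jul: 31 + 28 + 31 + 30 + 31 + 30 = 181.
Plus 18 days into Jul → day 199.

199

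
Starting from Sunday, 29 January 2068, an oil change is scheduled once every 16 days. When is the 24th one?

The 24th occurrence is 23 intervals after the first: 23 × 16 = 368 days after 29 January 2068.
January has 31 days — 2 days to the end of January leaves 366.
February has 29 days (337 left).
March has 31 days (306 left).
April has 30 days (276 left).
May has 31 days (245 left).
June has 30 days (215 left).
July has 31 days (184 left).
August has 31 days (153 left).
September has 30 days (123 left).
October has 31 days (92 left).
November has 30 days (62 left).
December has 31 days (31 left).
31 days into January → 31 January 2069.

31 January 2069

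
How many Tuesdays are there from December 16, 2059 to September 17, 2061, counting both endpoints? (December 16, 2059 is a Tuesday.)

92

December 16, 2059 is a Tuesday; the first Tuesday on or after it is December 16, 2059.
From December 16, 2059 to September 17, 2061: 15 + 366 + 260 = 641 days (rest of 2059, 2060, to September 17, 2061 in 2061).
641 ÷ 7 = 91 full weeks with remainder 4, so 91 more Tuesdays after the first → 92.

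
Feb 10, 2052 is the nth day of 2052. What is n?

Days in months before Feb: 31 = 31.
Plus 10 days into Feb → day 41.

41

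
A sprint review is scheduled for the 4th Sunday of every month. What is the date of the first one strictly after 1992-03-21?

1992-03-22

March 1992 starts on a Sunday; its first Sunday is the 1st, so the 4th Sunday is the 22nd — 1992-03-22.
1992-03-22 is after 1992-03-21, so that is the next one.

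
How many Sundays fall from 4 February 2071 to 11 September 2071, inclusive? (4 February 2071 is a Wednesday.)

31

4 February 2071 is a Wednesday; the first Sunday on or after it is 8 February 2071 (4 days later).
From 8 February 2071 to 11 September 2071: 20 + 31 + 30 + 31 + 30 + 31 + 31 + 11 = 215 days (rest of February, March, April, May, June, July, August, September).
215 ÷ 7 = 30 full weeks with remainder 5, so 30 more Sundays after the first → 31.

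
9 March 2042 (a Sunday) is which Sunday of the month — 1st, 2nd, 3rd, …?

2nd

Day 9 falls in week ⌈9/7⌉ of the month.
Days 1–7 hold the 1st Sunday, 8–14 the 2nd, 15–21 the 3rd, 22–28 the 4th, 29–31 the 5th.
9 is in the range for the 2nd.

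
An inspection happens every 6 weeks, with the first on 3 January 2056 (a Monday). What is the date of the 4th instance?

8 May 2056

The 4th occurrence is 3 intervals after the first: 3 × 42 = 126 days after 3 January 2056.
January has 31 days — 28 days to the end of January leaves 98.
February has 29 days (69 left).
March has 31 days (38 left).
April has 30 days (8 left).
8 days into May → 8 May 2056.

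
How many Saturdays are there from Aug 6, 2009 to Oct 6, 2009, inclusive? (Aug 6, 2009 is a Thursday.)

9

Aug 6, 2009 is a Thursday; the first Saturday on or after it is Aug 8, 2009 (2 days later).
From Aug 8, 2009 to Oct 6, 2009: 23 + 30 + 6 = 59 days (rest of Aug, Sep, Oct).
59 ÷ 7 = 8 full weeks with remainder 3, so 8 more Saturdays after the first → 9.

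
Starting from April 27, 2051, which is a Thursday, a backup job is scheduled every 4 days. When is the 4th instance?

The 4th occurrence is 3 intervals after the first: 3 × 4 = 12 days after April 27, 2051.
April has 30 days — 3 days to the end of April leaves 9.
9 days into May → May 9, 2051.

May 9, 2051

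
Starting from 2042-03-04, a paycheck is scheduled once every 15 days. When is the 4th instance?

2042-04-18

The 4th occurrence is 3 intervals after the first: 3 × 15 = 45 days after 2042-03-04.
March has 31 days — 27 days to the end of March leaves 18.
18 days into April → 2042-04-18.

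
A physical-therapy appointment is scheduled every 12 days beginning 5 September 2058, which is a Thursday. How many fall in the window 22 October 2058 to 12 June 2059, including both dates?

20

Occurrences land 12·i days after 5 September 2058 for i = 0, 1, 2, …
22 October 2058 is 47 days after the start; 47 ÷ 12 = 3 remainder 11; since the remainder is 11, round up to i = 4. First occurrence in the window: #5 on 23 October 2058 (4×12 = 48 days in).
12 June 2059 is 280 days after the start; 280 ÷ 12 = 23 remainder 4. Last occurrence in the window: #24 on 8 June 2059.
Occurrences #5 through #24: 20 in total.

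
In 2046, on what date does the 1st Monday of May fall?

The first Monday of May 2046 is May 7.

7 May 2046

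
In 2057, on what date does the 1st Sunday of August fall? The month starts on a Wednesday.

August 2057 begins on a Wednesday, so the first Sunday is August 5 (4 days later).

2057-08-05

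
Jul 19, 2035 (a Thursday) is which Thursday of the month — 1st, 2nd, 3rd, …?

3rd

Day 19 falls in week ⌈19/7⌉ of the month.
Days 1–7 hold the 1st Thursday, 8–14 the 2nd, 15–21 the 3rd, 22–28 the 4th, 29–31 the 5th.
19 is in the range for the 3rd.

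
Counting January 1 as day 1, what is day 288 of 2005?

Oct 15, 2005

Jan has 31 days (288 − 31 = 257 remain).
Feb has 28 days (257 − 28 = 229 remain).
Mar has 31 days (229 − 31 = 198 remain).
Apr has 30 days (198 − 30 = 168 remain).
May has 31 days (168 − 31 = 137 remain).
Jun has 30 days (137 − 30 = 107 remain).
Jul has 31 days (107 − 31 = 76 remain).
Aug has 31 days (76 − 31 = 45 remain).
Sep has 30 days (45 − 30 = 15 remain).
15 into Oct → Oct 15.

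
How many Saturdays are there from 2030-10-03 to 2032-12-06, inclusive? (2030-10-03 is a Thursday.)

2030-10-03 is a Thursday; the first Saturday on or after it is 2030-10-05 (2 days later).
From 2030-10-05 to 2032-12-06: 87 + 365 + 341 = 793 days (rest of 2030, 2031, to 2032-12-06 in 2032).
793 ÷ 7 = 113 full weeks with remainder 2, so 113 more Saturdays after the first → 114.

114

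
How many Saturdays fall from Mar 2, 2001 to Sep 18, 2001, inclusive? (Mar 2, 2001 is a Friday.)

29

Mar 2, 2001 is a Friday; the first Saturday on or after it is Mar 3, 2001 (1 day later).
From Mar 3, 2001 to Sep 18, 2001: 28 + 30 + 31 + 30 + 31 + 31 + 18 = 199 days (rest of Mar, Apr, May, Jun, Jul, Aug, Sep).
199 ÷ 7 = 28 full weeks with remainder 3, so 28 more Saturdays after the first → 29.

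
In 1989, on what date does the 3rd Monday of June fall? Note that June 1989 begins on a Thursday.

June 1989 begins on a Thursday, so the first Monday is June 5 (4 days later).
The 3rd Monday is 2 weeks later: 5 + 14 = 19.

19 June 1989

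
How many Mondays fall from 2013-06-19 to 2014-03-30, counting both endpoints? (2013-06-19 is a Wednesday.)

40

2013-06-19 is a Wednesday; the first Monday on or after it is 2013-06-24 (5 days later).
From 2013-06-24 to 2014-03-30: 6 + 31 + 31 + 30 + 31 + 30 + 31 + 31 + 28 + 30 = 279 days (rest of June, July, August, September, October, November, December, January, February, March).
279 ÷ 7 = 39 full weeks with remainder 6, so 39 more Mondays after the first → 40.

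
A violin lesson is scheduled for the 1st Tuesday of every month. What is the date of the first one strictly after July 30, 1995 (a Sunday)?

July 1995 starts on a Saturday, so its 1st Tuesday is July 4, 1995 (3 days in).
That is not after July 30, 1995, so look at August 1995.
August 1995 starts on a Tuesday, so its 1st Tuesday is August 1, 1995.

August 1, 1995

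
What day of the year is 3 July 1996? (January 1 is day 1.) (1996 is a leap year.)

185

Days in months before July: 31 + 29 + 31 + 30 + 31 + 30 = 182.
Plus 3 days into July → day 185.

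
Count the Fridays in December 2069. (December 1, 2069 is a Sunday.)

4

December 1, 2069 is a Sunday; the first Friday on or after it is December 6, 2069 (5 days later).
From December 6, 2069 to December 31, 2069 is 31 − 6 = 25 days.
25 ÷ 7 = 3 full weeks with remainder 4, so 3 more Fridays after the first → 4.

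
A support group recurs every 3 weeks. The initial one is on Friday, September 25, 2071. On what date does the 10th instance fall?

The 10th occurrence is 9 intervals after the first: 9 × 21 = 189 days after September 25, 2071.
September has 30 days — 5 days to the end of September leaves 184.
October has 31 days (153 left).
November has 30 days (123 left).
December has 31 days (92 left).
January has 31 days (61 left).
February has 29 days (32 left).
March has 31 days (1 left).
1 day into April → April 1, 2072.

April 1, 2072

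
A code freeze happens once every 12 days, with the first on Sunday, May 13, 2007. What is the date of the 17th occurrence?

The 17th occurrence is 16 intervals after the first: 16 × 12 = 192 days after May 13, 2007.
May has 31 days — 18 days to the end of May leaves 174.
Jun has 30 days (144 left).
Jul has 31 days (113 left).
Aug has 31 days (82 left).
Sep has 30 days (52 left).
Oct has 31 days (21 left).
21 days into Nov → Nov 21, 2007.

Nov 21, 2007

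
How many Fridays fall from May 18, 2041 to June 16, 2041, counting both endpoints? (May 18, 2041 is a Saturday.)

4

May 18, 2041 is a Saturday; the first Friday on or after it is May 24, 2041 (6 days later).
From May 24, 2041 to June 16, 2041: 7 + 16 = 23 days (rest of May, June).
23 ÷ 7 = 3 full weeks with remainder 2, so 3 more Fridays after the first → 4.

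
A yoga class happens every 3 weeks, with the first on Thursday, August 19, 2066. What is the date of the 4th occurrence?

The 4th occurrence is 3 intervals after the first: 3 × 21 = 63 days after August 19, 2066.
August has 31 days — 12 days to the end of August leaves 51.
September has 30 days (21 left).
21 days into October → October 21, 2066.

October 21, 2066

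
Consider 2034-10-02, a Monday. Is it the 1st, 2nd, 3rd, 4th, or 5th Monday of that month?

Day 2 falls in week ⌈2/7⌉ of the month.
Days 1–7 hold the 1st Monday, 8–14 the 2nd, 15–21 the 3rd, 22–28 the 4th, 29–31 the 5th.
2 is in the range for the 1st.

1st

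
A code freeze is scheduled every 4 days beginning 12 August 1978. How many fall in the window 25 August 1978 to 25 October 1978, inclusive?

15

Occurrences land 4·i days after 12 August 1978 for i = 0, 1, 2, …
25 August 1978 is 13 days after the start; 13 ÷ 4 = 3 remainder 1; since the remainder is 1, round up to i = 4. First occurrence in the window: #5 on 28 August 1978 (4×4 = 16 days in).
25 October 1978 is 74 days after the start; 74 ÷ 4 = 18 remainder 2. Last occurrence in the window: #19 on 23 October 1978.
Occurrences #5 through #19: 15 in total.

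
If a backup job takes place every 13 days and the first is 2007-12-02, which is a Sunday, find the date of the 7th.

2008-02-18

The 7th occurrence is 6 intervals after the first: 6 × 13 = 78 days after 2007-12-02.
December has 31 days — 29 days to the end of December leaves 49.
January has 31 days (18 left).
18 days into February → 2008-02-18.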